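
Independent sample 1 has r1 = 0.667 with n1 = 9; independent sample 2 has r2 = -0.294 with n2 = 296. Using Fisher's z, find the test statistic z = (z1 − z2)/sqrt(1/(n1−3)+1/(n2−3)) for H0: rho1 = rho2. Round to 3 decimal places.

z1 = atanh(0.667) = 0.805319,  z2 = atanh(-0.294) = -0.302939
SE = √(1/(n1−3) + 1/(n2−3)) = √(1/6 + 1/293) = √(0.1666667 + 0.0034130) = √0.1700797 = 0.412407
z = (z1 − z2)/SE = (0.805319 − (-0.302939)) / 0.412407 = 1.108258 / 0.412407 = 2.687

2.687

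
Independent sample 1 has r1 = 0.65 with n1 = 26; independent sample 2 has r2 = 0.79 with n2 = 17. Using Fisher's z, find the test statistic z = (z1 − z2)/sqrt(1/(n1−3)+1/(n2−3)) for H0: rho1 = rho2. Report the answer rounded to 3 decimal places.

Fisher z-transforms: z1 = atanh(0.65) = 0.775299, z2 = atanh(0.79) = 1.071432; difference d = -0.296133
Var(d) = 1/23 + 1/14 = 0.0434783 + 0.0714286 = 0.1149069
z = d/√Var(d) = -0.296133 / √0.1149069 = -0.296133 / 0.338979 = -0.874

-0.874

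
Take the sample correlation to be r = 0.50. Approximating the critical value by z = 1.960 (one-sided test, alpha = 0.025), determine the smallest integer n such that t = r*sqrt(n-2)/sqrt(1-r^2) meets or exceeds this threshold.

Need r·√(n−2)/√(1−r²) ≥ 1.960
√(n−2) ≥ 1.960·√(1−0.2500) / 0.50 = 1.960·0.866025 / 0.50 = 3.3948
n−2 ≥ 11.5247  ⇒  n ≥ 13.5247
Smallest integer n = 14

14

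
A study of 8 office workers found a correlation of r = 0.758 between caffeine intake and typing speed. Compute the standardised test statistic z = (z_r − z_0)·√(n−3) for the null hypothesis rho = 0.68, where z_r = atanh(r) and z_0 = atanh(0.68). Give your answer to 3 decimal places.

z_r = atanh(0.758) = 0.991497,  z_0 = atanh(0.68) = 0.829114
SE = 1/√(n−3) = 1/√5 = 0.447214
z = (z_r − z_0)/SE = (0.991497 − 0.829114) / 0.447214 = 0.162383 / 0.447214 = 0.363

0.363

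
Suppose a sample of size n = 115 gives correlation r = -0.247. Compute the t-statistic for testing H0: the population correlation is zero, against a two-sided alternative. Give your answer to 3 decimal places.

-2.710

t = r·√(n−2) / √(1−r²) with r = -0.247, n = 115
  = -0.247·√113 / √(1 − 0.061009)
  = -0.247·10.630146 / 0.969015
  = -2.625646 / 0.969015 = -2.710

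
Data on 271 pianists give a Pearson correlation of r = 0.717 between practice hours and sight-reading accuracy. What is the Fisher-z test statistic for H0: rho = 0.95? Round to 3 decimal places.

z_r = atanh(0.717) = 0.901443,  z_0 = atanh(0.95) = 1.831781
SE = 1/√(n−3) = 1/√268 = 0.061085
z = (z_r − z_0)/SE = (0.901443 − 1.831781) / 0.061085 = -0.930338 / 0.061085 = -15.230

-15.230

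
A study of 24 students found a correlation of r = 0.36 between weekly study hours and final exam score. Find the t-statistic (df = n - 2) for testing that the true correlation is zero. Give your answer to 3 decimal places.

t = r·√(n−2) / √(1−r²) with r = 0.36, n = 24
  = 0.36·√22 / √(1 − 0.1296)
  = 0.36·4.690416 / 0.932952
  = 1.688550 / 0.932952 = 1.810

1.810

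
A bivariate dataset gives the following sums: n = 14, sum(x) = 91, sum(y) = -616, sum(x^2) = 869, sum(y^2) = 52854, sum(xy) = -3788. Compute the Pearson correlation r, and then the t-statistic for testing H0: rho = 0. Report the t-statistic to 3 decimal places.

0.281

S_xy = nΣxy − ΣxΣy = 14·(-3788) − 91·(-616) = -53032 − (-56056) = 3024
S_xx = nΣx² − (Σx)² = 14·869 − 91² = 12166 − 8281 = 3885
S_yy = nΣy² − (Σy)² = 14·52854 − (-616)² = 739956 − 379456 = 360500
r = S_xy / √(S_xx·S_yy) = 3024 / √(3885·360500) = 3024 / √1400542500 = 3024 / 37423.8226 = 0.0808
t = r·√(n−2)/√(1−r²) = 0.0808·√12 / √(1−0.006529) = 0.279899 / 0.996730 = 0.281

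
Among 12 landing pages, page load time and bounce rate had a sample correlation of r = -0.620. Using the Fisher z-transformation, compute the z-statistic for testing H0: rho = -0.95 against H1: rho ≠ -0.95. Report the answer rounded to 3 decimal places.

3.320

Fisher z: atanh(-0.620) = -0.725005, atanh(-0.95) = -1.831781
z = (z_r − z_0)·√(n−3) = (-0.725005 − (-1.831781))·√9 = 1.106776 · 3.000000 = 3.320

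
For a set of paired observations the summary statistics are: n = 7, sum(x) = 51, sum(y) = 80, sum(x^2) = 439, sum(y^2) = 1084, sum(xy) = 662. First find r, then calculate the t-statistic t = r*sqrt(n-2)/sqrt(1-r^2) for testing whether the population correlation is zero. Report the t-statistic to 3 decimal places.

2.459

Numerator: nΣxy − (Σx)(Σy) = 7·662 − (51)(80) = 554
Denominator: √[(nΣx²−(Σx)²)(nΣy²−(Σy)²)]
  nΣx²−(Σx)² = 7·439 − 2601 = 472;  nΣy²−(Σy)² = 7·1084 − 6400 = 1188
  √(472·1188) = √560736 = 748.8231
r = 554 / 748.8231 = 0.7398
t = r·√(n−2)/√(1−r²) = 0.7398·√5 / √(1−0.547304) = 1.654243 / 0.672827 = 2.459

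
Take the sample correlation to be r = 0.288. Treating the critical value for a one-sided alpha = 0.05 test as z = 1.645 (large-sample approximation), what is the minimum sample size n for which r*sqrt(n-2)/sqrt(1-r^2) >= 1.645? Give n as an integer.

32

Need r·√(n−2)/√(1−r²) ≥ 1.645
√(n−2) ≥ 1.645·√(1−0.082944) / 0.288 = 1.645·0.957630 / 0.288 = 5.4698
n−2 ≥ 29.9187  ⇒  n ≥ 31.9187
Smallest integer n = 32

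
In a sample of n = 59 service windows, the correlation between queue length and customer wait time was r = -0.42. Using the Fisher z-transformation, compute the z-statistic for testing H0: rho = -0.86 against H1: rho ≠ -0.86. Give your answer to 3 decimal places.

z_r = atanh(-0.42) = -0.447692,  z_0 = atanh(-0.86) = -1.293345
SE = 1/√(n−3) = 1/√56 = 0.133631
z = (z_r − z_0)/SE = (-0.447692 − (-1.293345)) / 0.133631 = 0.845653 / 0.133631 = 6.328

6.328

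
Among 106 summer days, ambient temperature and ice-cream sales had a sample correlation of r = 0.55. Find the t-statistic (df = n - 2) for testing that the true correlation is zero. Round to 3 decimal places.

t = r·√(n−2) / √(1−r²) with r = 0.55, n = 106
  = 0.55·√104 / √(1 − 0.3025)
  = 0.55·10.198039 / 0.835165
  = 5.608921 / 0.835165 = 6.716

6.716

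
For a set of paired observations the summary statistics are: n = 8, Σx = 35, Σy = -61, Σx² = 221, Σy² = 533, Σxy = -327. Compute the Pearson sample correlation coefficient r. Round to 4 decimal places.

S_xy = nΣxy − ΣxΣy = 8·(-327) − 35·(-61) = -2616 − (-2135) = -481
S_xx = nΣx² − (Σx)² = 8·221 − 35² = 1768 − 1225 = 543
S_yy = nΣy² − (Σy)² = 8·533 − (-61)² = 4264 − 3721 = 543
r = S_xy / √(S_xx·S_yy) = -481 / √(543·543) = -481 / √294849 = -481 / 543.0000 = -0.8858

-0.8858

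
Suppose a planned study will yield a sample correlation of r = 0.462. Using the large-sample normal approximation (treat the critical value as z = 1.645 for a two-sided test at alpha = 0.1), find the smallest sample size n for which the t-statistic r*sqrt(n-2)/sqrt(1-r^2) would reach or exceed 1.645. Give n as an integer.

12

r√(n−2)/√(1−r²) ≥ 1.645  ⇔  n−2 ≥ (1.645)²·(1−r²)/r²
(1−r²)/r² = (1−0.213444)/0.213444 = 3.6851
n ≥ 2 + 2.706025·3.6851 = 2 + 9.9720 = 11.9720
⌈11.9720⌉ = 12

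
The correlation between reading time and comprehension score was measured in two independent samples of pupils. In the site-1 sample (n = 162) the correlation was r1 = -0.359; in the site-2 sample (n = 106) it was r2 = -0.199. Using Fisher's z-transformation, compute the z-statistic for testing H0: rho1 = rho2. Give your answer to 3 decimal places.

Fisher z-transforms: z1 = atanh(-0.359) = -0.375737, z2 = atanh(-0.199) = -0.201691; difference d = -0.174046
Var(d) = 1/159 + 1/103 = 0.0062893 + 0.0097087 = 0.0159980
z = d/√Var(d) = -0.174046 / √0.0159980 = -0.174046 / 0.126483 = -1.376

-1.376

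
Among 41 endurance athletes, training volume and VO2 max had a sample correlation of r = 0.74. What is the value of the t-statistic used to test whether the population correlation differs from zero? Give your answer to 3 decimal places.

6.871

t = r·√(n−2) / √(1−r²) with r = 0.74, n = 41
  = 0.74·√39 / √(1 − 0.5476)
  = 0.74·6.244998 / 0.672607
  = 4.621299 / 0.672607 = 6.871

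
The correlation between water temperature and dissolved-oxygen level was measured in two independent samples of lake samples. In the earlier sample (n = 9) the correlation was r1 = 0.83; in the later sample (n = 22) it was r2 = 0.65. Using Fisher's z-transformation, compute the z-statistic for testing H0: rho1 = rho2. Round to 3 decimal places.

0.882

z1 = atanh(0.83) = 1.188136,  z2 = atanh(0.65) = 0.775299
SE = √(1/(n1−3) + 1/(n2−3)) = √(1/6 + 1/19) = √(0.1666667 + 0.0526316) = √0.2192983 = 0.468293
z = (z1 − z2)/SE = (1.188136 − 0.775299) / 0.468293 = 0.412837 / 0.468293 = 0.882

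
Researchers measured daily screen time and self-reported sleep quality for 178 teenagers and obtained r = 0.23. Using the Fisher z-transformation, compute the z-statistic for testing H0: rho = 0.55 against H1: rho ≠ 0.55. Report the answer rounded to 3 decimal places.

z_r = atanh(0.23) = 0.234189,  z_0 = atanh(0.55) = 0.618381
SE = 1/√(n−3) = 1/√175 = 0.075593
z = (z_r − z_0)/SE = (0.234189 − 0.618381) / 0.075593 = -0.384192 / 0.075593 = -5.082

-5.082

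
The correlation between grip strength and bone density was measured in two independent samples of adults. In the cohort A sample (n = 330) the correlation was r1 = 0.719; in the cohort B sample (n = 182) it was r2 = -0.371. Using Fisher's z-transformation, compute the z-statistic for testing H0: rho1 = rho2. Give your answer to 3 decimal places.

z1 = atanh(0.719) = 0.905572,  z2 = atanh(-0.371) = -0.389582
SE = √(1/(n1−3) + 1/(n2−3)) = √(1/327 + 1/179) = √(0.0030581 + 0.0055866) = √0.0086447 = 0.092977
z = (z1 − z2)/SE = (0.905572 − (-0.389582)) / 0.092977 = 1.295154 / 0.092977 = 13.930

13.930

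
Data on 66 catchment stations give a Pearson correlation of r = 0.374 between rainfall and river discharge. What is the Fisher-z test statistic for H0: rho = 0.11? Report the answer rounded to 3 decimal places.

z_r = atanh(0.374) = 0.393066,  z_0 = atanh(0.11) = 0.110447
SE = 1/√(n−3) = 1/√63 = 0.125988
z = (z_r − z_0)/SE = (0.393066 − 0.110447) / 0.125988 = 0.282619 / 0.125988 = 2.243

2.243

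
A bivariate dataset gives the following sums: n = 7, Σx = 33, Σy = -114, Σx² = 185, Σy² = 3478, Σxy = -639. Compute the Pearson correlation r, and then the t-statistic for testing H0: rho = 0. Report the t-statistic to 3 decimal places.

-1.174

S_xy = nΣxy − ΣxΣy = 7·(-639) − 33·(-114) = -4473 − (-3762) = -711
S_xx = nΣx² − (Σx)² = 7·185 − 33² = 1295 − 1089 = 206
S_yy = nΣy² − (Σy)² = 7·3478 − (-114)² = 24346 − 12996 = 11350
r = S_xy / √(S_xx·S_yy) = -711 / √(206·11350) = -711 / √2338100 = -711 / 1529.0847 = -0.4650
t = r·√(n−2)/√(1−r²) = -0.4650·√5 / √(1−0.216225) = -1.039772 / 0.885311 = -1.174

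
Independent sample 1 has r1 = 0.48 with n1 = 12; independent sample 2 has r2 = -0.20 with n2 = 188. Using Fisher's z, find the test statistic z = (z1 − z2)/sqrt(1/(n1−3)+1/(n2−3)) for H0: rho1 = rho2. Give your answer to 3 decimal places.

2.126

Fisher z-transforms: z1 = atanh(0.48) = 0.522984, z2 = atanh(-0.20) = -0.202733; difference d = 0.725717
Var(d) = 1/9 + 1/185 = 0.1111111 + 0.0054054 = 0.1165165
z = d/√Var(d) = 0.725717 / √0.1165165 = 0.725717 / 0.341345 = 2.126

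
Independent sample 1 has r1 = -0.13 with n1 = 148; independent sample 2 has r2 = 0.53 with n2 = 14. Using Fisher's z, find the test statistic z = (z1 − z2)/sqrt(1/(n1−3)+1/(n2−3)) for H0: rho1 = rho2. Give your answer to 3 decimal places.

Fisher z-transforms: z1 = atanh(-0.13) = -0.130740, z2 = atanh(0.53) = 0.590145; difference d = -0.720885
Var(d) = 1/145 + 1/11 = 0.0068966 + 0.0909091 = 0.0978057
z = d/√Var(d) = -0.720885 / √0.0978057 = -0.720885 / 0.312739 = -2.305

-2.305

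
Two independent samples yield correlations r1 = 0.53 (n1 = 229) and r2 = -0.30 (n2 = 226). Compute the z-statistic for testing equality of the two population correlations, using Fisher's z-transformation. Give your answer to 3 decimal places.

Fisher z-transforms: z1 = atanh(0.53) = 0.590145, z2 = atanh(-0.30) = -0.309520; difference d = 0.899665
Var(d) = 1/226 + 1/223 = 0.0044248 + 0.0044843 = 0.0089091
z = d/√Var(d) = 0.899665 / √0.0089091 = 0.899665 / 0.094388 = 9.532

9.532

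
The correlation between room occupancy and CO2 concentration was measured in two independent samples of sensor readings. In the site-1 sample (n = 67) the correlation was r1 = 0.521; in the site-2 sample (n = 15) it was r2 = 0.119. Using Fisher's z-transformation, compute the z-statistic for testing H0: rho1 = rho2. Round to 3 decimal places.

Fisher z-transforms: z1 = atanh(0.521) = 0.577711, z2 = atanh(0.119) = 0.119567; difference d = 0.458144
Var(d) = 1/64 + 1/12 = 0.0156250 + 0.0833333 = 0.0989583
z = d/√Var(d) = 0.458144 / √0.0989583 = 0.458144 / 0.314576 = 1.456

1.456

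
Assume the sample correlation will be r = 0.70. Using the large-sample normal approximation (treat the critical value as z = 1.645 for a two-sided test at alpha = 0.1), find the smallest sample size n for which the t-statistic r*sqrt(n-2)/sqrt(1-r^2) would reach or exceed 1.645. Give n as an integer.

5

r√(n−2)/√(1−r²) ≥ 1.645  ⇔  n−2 ≥ (1.645)²·(1−r²)/r²
(1−r²)/r² = (1−0.4900)/0.4900 = 1.0408
n ≥ 2 + 2.706025·1.0408 = 2 + 2.8164 = 4.8164
⌈4.8164⌉ = 5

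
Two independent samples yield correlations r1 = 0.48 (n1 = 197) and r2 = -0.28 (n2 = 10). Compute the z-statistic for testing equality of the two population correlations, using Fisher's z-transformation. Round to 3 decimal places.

z1 = atanh(0.48) = 0.522984,  z2 = atanh(-0.28) = -0.287682
SE = √(1/(n1−3) + 1/(n2−3)) = √(1/194 + 1/7) = √(0.0051546 + 0.1428571) = √0.1480117 = 0.384723
z = (z1 − z2)/SE = (0.522984 − (-0.287682)) / 0.384723 = 0.810666 / 0.384723 = 2.107

2.107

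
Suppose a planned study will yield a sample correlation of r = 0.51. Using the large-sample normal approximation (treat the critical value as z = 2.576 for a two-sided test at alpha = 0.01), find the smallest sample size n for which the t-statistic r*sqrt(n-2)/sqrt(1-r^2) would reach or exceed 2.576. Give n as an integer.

r√(n−2)/√(1−r²) ≥ 2.576  ⇔  n−2 ≥ (2.576)²·(1−r²)/r²
(1−r²)/r² = (1−0.2601)/0.2601 = 2.8447
n ≥ 2 + 6.635776·2.8447 = 2 + 18.8768 = 20.8768
⌈20.8768⌉ = 21

21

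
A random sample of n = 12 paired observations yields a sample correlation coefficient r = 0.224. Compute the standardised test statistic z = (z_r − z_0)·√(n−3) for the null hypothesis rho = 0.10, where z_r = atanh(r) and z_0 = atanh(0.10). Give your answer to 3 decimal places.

Fisher z: atanh(0.224) = 0.227863, atanh(0.10) = 0.100335
z = (z_r − z_0)·√(n−3) = (0.227863 − 0.100335)·√9 = 0.127528 · 3.000000 = 0.383

0.383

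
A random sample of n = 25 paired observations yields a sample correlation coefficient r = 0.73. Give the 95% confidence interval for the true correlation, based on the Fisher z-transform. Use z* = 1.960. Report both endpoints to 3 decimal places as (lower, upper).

Fisher z: z_r = atanh(r) = ½·ln((1+0.73)/(1−0.73)) = 0.928727
SE(z) = 1/√(n−3) = 1/√22 = 0.213201
95% ⇒ z* = 1.960; margin = 1.960·0.213201 = 0.417874
CI on z-scale: (0.510853, 1.346601)
Back-transform: tanh(0.510853) = 0.470610, tanh(1.346601) = 0.873249

(0.471, 0.873)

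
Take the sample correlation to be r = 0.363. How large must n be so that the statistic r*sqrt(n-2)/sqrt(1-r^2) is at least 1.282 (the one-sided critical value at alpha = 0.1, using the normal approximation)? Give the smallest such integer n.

Need r·√(n−2)/√(1−r²) ≥ 1.282
√(n−2) ≥ 1.282·√(1−0.131769) / 0.363 = 1.282·0.931789 / 0.363 = 3.2908
n−2 ≥ 10.8294  ⇒  n ≥ 12.8294
Smallest integer n = 13

13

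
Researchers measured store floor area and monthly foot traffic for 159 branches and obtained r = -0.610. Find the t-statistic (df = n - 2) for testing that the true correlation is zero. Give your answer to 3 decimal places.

-9.646

1 − r² = 1 − 0.372100 = 0.627900;  √(1−r²) = 0.792401
√(n−2) = √157 = 12.529964
t = r·√(n−2)/√(1−r²) = -0.610 · 12.529964 / 0.792401 = -9.646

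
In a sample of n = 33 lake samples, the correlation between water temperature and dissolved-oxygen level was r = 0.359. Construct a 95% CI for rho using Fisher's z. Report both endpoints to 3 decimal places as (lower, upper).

z_r = atanh(0.359) = 0.375737;  SE = 1/√(n−3) = 1/√30 = 0.182574
z-limits: 0.375737 ± 1.960·0.182574 = 0.375737 ± 0.357845 = [0.017892, 0.733582]
ρ-limits: (tanh 0.017892, tanh 0.733582) = (0.018, 0.625)

(0.018, 0.625)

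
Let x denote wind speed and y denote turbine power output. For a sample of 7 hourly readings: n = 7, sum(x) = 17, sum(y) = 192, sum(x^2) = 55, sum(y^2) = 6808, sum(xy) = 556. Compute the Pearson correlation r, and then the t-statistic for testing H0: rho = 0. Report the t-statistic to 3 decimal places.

Numerator: nΣxy − (Σx)(Σy) = 7·556 − (17)(192) = 628
Denominator: √[(nΣx²−(Σx)²)(nΣy²−(Σy)²)]
  nΣx²−(Σx)² = 7·55 − 289 = 96;  nΣy²−(Σy)² = 7·6808 − 36864 = 10792
  √(96·10792) = √1036032 = 1017.8566
r = 628 / 1017.8566 = 0.6170
t = r·√(n−2)/√(1−r²) = 0.6170·√5 / √(1−0.380689) = 1.379654 / 0.786963 = 1.753

1.753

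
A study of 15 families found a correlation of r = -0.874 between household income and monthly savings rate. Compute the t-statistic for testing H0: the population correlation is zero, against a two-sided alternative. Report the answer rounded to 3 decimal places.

-6.485

t = r·√(n−2) / √(1−r²) with r = -0.874, n = 15
  = -0.874·√13 / √(1 − 0.763876)
  = -0.874·3.605551 / 0.485926
  = -3.151252 / 0.485926 = -6.485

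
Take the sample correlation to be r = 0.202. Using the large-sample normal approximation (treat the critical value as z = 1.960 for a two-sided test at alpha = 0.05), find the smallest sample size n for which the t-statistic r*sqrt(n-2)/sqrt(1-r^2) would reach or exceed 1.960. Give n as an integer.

93

Need r·√(n−2)/√(1−r²) ≥ 1.960
√(n−2) ≥ 1.960·√(1−0.040804) / 0.202 = 1.960·0.979386 / 0.202 = 9.5030
n−2 ≥ 90.3070  ⇒  n ≥ 92.3070
Smallest integer n = 93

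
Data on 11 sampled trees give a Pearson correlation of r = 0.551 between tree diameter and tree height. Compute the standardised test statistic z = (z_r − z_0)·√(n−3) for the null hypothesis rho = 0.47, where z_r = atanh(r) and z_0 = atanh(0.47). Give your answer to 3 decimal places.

0.310

Fisher z: atanh(0.551) = 0.619816, atanh(0.47) = 0.510070
z = (z_r − z_0)·√(n−3) = (0.619816 − 0.510070)·√8 = 0.109746 · 2.828427 = 0.310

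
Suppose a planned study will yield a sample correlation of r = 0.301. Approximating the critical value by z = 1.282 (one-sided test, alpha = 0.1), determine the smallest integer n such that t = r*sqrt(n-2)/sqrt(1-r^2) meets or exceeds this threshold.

19

Need r·√(n−2)/√(1−r²) ≥ 1.282
√(n−2) ≥ 1.282·√(1−0.090601) / 0.301 = 1.282·0.953624 / 0.301 = 4.0616
n−2 ≥ 16.4966  ⇒  n ≥ 18.4966
Smallest integer n = 19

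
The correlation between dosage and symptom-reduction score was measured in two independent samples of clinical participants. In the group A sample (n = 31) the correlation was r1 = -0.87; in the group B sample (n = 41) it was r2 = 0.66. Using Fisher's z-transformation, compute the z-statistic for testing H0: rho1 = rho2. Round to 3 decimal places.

Fisher z-transforms: z1 = atanh(-0.87) = -1.333080, z2 = atanh(0.66) = 0.792814; difference d = -2.125894
Var(d) = 1/28 + 1/38 = 0.0357143 + 0.0263158 = 0.0620301
z = d/√Var(d) = -2.125894 / √0.0620301 = -2.125894 / 0.249058 = -8.536

-8.536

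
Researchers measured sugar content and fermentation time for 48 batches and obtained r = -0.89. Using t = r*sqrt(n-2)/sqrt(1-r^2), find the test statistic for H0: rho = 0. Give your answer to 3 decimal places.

-13.239

1 − r² = 1 − 0.7921 = 0.2079;  √(1−r²) = 0.455961
√(n−2) = √46 = 6.782330
t = r·√(n−2)/√(1−r²) = -0.89 · 6.782330 / 0.455961 = -13.239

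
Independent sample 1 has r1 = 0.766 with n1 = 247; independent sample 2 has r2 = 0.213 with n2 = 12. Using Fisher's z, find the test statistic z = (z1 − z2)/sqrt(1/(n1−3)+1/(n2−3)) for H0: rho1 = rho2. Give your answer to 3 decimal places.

z1 = atanh(0.766) = 1.010576,  z2 = atanh(0.213) = 0.216312
SE = √(1/(n1−3) + 1/(n2−3)) = √(1/244 + 1/9) = √(0.0040984 + 0.1111111) = √0.1152095 = 0.339425
z = (z1 − z2)/SE = (1.010576 − 0.216312) / 0.339425 = 0.794264 / 0.339425 = 2.340

2.340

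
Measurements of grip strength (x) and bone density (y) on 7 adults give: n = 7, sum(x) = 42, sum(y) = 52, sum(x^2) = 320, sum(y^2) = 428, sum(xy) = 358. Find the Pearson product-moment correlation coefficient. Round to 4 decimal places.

Numerator: nΣxy − (Σx)(Σy) = 7·358 − (42)(52) = 322
Denominator: √[(nΣx²−(Σx)²)(nΣy²−(Σy)²)]
  nΣx²−(Σx)² = 7·320 − 1764 = 476;  nΣy²−(Σy)² = 7·428 − 2704 = 292
  √(476·292) = √138992 = 372.8163
r = 322 / 372.8163 = 0.8637

0.8637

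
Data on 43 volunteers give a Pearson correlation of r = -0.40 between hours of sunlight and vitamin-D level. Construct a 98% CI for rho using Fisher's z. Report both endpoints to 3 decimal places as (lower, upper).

Fisher z: z_r = atanh(r) = ½·ln((1+(-0.40))/(1−(-0.40))) = -0.423649
SE(z) = 1/√(n−3) = 1/√40 = 0.158114
98% ⇒ z* = 2.326; margin = 2.326·0.158114 = 0.367773
CI on z-scale: (-0.791422, -0.055876)
Back-transform: tanh(-0.791422) = -0.659214, tanh(-0.055876) = -0.055818

(-0.659, -0.056)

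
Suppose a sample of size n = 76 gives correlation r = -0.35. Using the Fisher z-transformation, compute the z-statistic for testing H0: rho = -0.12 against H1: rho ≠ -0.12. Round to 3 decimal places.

z_r = atanh(-0.35) = -0.365444,  z_0 = atanh(-0.12) = -0.120581
SE = 1/√(n−3) = 1/√73 = 0.117041
z = (z_r − z_0)/SE = (-0.365444 − (-0.120581)) / 0.117041 = -0.244863 / 0.117041 = -2.092

-2.092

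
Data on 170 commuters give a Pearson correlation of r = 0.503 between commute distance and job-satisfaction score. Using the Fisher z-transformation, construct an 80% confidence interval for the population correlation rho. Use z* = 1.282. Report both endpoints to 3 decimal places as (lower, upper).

(0.425, 0.573)

z_r = atanh(0.503) = 0.553314;  SE = 1/√(n−3) = 1/√167 = 0.077382
z-limits: 0.553314 ± 1.282·0.077382 = 0.553314 ± 0.099204 = [0.454110, 0.652518]
ρ-limits: (tanh 0.454110, tanh 0.652518) = (0.425, 0.573)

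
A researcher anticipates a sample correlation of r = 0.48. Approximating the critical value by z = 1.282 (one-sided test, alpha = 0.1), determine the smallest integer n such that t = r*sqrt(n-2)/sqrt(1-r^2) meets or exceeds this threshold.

Need r·√(n−2)/√(1−r²) ≥ 1.282
√(n−2) ≥ 1.282·√(1−0.2304) / 0.48 = 1.282·0.877268 / 0.48 = 2.3430
n−2 ≥ 5.4896  ⇒  n ≥ 7.4896
Smallest integer n = 8

8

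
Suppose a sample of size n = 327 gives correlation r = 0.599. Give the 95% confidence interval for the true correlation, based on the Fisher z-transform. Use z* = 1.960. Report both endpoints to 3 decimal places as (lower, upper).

Fisher z: z_r = atanh(r) = ½·ln((1+0.599)/(1−0.599)) = 0.691586
SE(z) = 1/√(n−3) = 1/√324 = 0.055556
95% ⇒ z* = 1.960; margin = 1.960·0.055556 = 0.108890
CI on z-scale: (0.582696, 0.800476)
Back-transform: tanh(0.582696) = 0.524622, tanh(0.800476) = 0.664303

(0.525, 0.664)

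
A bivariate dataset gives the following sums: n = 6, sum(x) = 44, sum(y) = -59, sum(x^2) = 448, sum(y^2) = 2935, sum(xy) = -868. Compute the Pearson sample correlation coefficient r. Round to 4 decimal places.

Numerator: nΣxy − (Σx)(Σy) = 6·(-868) − (44)(-59) = -2612
Denominator: √[(nΣx²−(Σx)²)(nΣy²−(Σy)²)]
  nΣx²−(Σx)² = 6·448 − 1936 = 752;  nΣy²−(Σy)² = 6·2935 − 3481 = 14129
  √(752·14129) = √10625008 = 3259.6024
r = -2612 / 3259.6024 = -0.8013

-0.8013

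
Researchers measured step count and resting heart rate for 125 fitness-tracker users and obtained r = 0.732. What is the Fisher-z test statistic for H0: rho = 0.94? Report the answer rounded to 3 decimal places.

-8.892

Fisher z: atanh(0.732) = 0.933023, atanh(0.94) = 1.738049
z = (z_r − z_0)·√(n−3) = (0.933023 − 1.738049)·√122 = -0.805026 · 11.045361 = -8.892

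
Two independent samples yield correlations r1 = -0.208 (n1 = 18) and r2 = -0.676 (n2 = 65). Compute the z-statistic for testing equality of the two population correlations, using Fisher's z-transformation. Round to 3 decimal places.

Fisher z-transforms: z1 = atanh(-0.208) = -0.211080, z2 = atanh(-0.676) = -0.821711; difference d = 0.610631
Var(d) = 1/15 + 1/62 = 0.0666667 + 0.0161290 = 0.0827957
z = d/√Var(d) = 0.610631 / √0.0827957 = 0.610631 / 0.287742 = 2.122

2.122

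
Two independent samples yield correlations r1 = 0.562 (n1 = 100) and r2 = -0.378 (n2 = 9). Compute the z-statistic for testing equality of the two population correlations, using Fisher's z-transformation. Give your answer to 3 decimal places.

z1 = atanh(0.562) = 0.635752,  z2 = atanh(-0.378) = -0.397724
SE = √(1/(n1−3) + 1/(n2−3)) = √(1/97 + 1/6) = √(0.0103093 + 0.1666667) = √0.1769760 = 0.420685
z = (z1 − z2)/SE = (0.635752 − (-0.397724)) / 0.420685 = 1.033476 / 0.420685 = 2.457

2.457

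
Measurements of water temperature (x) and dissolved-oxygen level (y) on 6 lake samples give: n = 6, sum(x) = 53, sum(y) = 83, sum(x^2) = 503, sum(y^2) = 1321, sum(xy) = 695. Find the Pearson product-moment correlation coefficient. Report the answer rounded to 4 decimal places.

-0.4919

Numerator: nΣxy − (Σx)(Σy) = 6·695 − (53)(83) = -229
Denominator: √[(nΣx²−(Σx)²)(nΣy²−(Σy)²)]
  nΣx²−(Σx)² = 6·503 − 2809 = 209;  nΣy²−(Σy)² = 6·1321 − 6889 = 1037
  √(209·1037) = √216733 = 465.5459
r = -229 / 465.5459 = -0.4919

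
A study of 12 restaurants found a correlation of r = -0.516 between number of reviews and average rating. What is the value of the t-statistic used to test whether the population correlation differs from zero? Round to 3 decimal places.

-1.905

1 − r² = 1 − 0.266256 = 0.733744;  √(1−r²) = 0.856589
√(n−2) = √10 = 3.162278
t = r·√(n−2)/√(1−r²) = -0.516 · 3.162278 / 0.856589 = -1.905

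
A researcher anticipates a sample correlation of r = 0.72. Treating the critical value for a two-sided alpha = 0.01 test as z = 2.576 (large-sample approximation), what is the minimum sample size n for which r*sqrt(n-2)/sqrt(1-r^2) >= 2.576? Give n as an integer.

Need r·√(n−2)/√(1−r²) ≥ 2.576
√(n−2) ≥ 2.576·√(1−0.5184) / 0.72 = 2.576·0.693974 / 0.72 = 2.4829
n−2 ≥ 6.1648  ⇒  n ≥ 8.1648
Smallest integer n = 9

9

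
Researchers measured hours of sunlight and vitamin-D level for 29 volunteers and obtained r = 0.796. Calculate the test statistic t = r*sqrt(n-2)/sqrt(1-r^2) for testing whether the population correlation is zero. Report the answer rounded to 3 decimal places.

1 − r² = 1 − 0.633616 = 0.366384;  √(1−r²) = 0.605297
√(n−2) = √27 = 5.196152
t = r·√(n−2)/√(1−r²) = 0.796 · 5.196152 / 0.605297 = 6.833

6.833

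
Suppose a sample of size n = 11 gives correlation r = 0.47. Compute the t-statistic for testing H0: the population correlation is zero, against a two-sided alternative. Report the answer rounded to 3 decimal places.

1 − r² = 1 − 0.2209 = 0.7791;  √(1−r²) = 0.882666
√(n−2) = √9 = 3.000000
t = r·√(n−2)/√(1−r²) = 0.47 · 3.000000 / 0.882666 = 1.597

1.597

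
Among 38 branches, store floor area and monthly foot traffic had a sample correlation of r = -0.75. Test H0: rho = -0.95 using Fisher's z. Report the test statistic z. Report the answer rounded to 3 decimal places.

5.081

Fisher z: atanh(-0.75) = -0.972955, atanh(-0.95) = -1.831781
z = (z_r − z_0)·√(n−3) = (-0.972955 − (-1.831781))·√35 = 0.858826 · 5.916080 = 5.081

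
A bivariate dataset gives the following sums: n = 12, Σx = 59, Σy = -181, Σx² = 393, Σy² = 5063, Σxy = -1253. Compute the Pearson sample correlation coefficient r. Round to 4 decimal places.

-0.7410

Numerator: nΣxy − (Σx)(Σy) = 12·(-1253) − (59)(-181) = -4357
Denominator: √[(nΣx²−(Σx)²)(nΣy²−(Σy)²)]
  nΣx²−(Σx)² = 12·393 − 3481 = 1235;  nΣy²−(Σy)² = 12·5063 − 32761 = 27995
  √(1235·27995) = √34573825 = 5879.9511
r = -4357 / 5879.9511 = -0.7410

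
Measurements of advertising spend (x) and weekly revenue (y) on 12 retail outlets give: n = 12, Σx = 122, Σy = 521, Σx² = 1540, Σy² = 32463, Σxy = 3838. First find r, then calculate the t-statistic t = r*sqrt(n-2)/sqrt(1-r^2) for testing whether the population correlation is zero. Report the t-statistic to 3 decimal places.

S_xy = nΣxy − ΣxΣy = 12·3838 − 122·521 = 46056 − 63562 = -17506
S_xx = nΣx² − (Σx)² = 12·1540 − 122² = 18480 − 14884 = 3596
S_yy = nΣy² − (Σy)² = 12·32463 − 521² = 389556 − 271441 = 118115
r = S_xy / √(S_xx·S_yy) = -17506 / √(3596·118115) = -17506 / √424741540 = -17506 / 20609.2586 = -0.8494
t = r·√(n−2)/√(1−r²) = -0.8494·√10 / √(1−0.721480) = -2.686039 / 0.527750 = -5.090

-5.090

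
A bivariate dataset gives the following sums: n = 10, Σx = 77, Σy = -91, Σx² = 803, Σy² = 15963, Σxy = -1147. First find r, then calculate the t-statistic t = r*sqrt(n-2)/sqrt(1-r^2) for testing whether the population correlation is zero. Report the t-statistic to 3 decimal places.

S_xy = nΣxy − ΣxΣy = 10·(-1147) − 77·(-91) = -11470 − (-7007) = -4463
S_xx = nΣx² − (Σx)² = 10·803 − 77² = 8030 − 5929 = 2101
S_yy = nΣy² − (Σy)² = 10·15963 − (-91)² = 159630 − 8281 = 151349
r = S_xy / √(S_xx·S_yy) = -4463 / √(2101·151349) = -4463 / √317984249 = -4463 / 17832.1129 = -0.2503
t = r·√(n−2)/√(1−r²) = -0.2503·√8 / √(1−0.062650) = -0.707955 / 0.968168 = -0.731

-0.731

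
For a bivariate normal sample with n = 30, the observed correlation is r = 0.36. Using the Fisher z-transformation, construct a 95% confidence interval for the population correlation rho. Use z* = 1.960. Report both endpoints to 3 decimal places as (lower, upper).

(0.000, 0.638)

z_r = atanh(0.36) = 0.376886;  SE = 1/√(n−3) = 1/√27 = 0.192450
z-limits: 0.376886 ± 1.960·0.192450 = 0.376886 ± 0.377202 = [-0.000316, 0.754088]
ρ-limits: (tanh -0.000316, tanh 0.754088) = (0.000, 0.638)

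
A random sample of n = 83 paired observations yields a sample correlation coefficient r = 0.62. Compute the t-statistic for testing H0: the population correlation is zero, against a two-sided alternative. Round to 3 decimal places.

t = r·√(n−2) / √(1−r²) with r = 0.62, n = 83
  = 0.62·√81 / √(1 − 0.3844)
  = 0.62·9.000000 / 0.784602
  = 5.580000 / 0.784602 = 7.112

7.112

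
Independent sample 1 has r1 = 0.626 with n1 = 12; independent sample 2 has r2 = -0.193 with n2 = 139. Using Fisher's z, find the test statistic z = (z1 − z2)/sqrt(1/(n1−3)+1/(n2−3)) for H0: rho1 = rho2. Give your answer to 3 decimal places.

z1 = atanh(0.626) = 0.734811,  z2 = atanh(-0.193) = -0.195451
SE = √(1/(n1−3) + 1/(n2−3)) = √(1/9 + 1/136) = √(0.1111111 + 0.0073529) = √0.1184640 = 0.344186
z = (z1 − z2)/SE = (0.734811 − (-0.195451)) / 0.344186 = 0.930262 / 0.344186 = 2.703

2.703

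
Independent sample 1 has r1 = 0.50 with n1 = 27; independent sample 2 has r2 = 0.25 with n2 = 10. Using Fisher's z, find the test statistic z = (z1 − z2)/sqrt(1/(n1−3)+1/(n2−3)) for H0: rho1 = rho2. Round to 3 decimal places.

0.684

z1 = atanh(0.50) = 0.549306,  z2 = atanh(0.25) = 0.255413
SE = √(1/(n1−3) + 1/(n2−3)) = √(1/24 + 1/7) = √(0.0416667 + 0.1428571) = √0.1845238 = 0.429562
z = (z1 − z2)/SE = (0.549306 − 0.255413) / 0.429562 = 0.293893 / 0.429562 = 0.684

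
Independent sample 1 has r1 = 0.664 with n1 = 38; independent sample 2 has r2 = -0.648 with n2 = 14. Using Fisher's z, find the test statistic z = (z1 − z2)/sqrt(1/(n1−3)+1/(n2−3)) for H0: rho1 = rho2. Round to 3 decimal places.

4.547

z1 = atanh(0.664) = 0.799934,  z2 = atanh(-0.648) = -0.771843
SE = √(1/(n1−3) + 1/(n2−3)) = √(1/35 + 1/11) = √(0.0285714 + 0.0909091) = √0.1194805 = 0.345660
z = (z1 − z2)/SE = (0.799934 − (-0.771843)) / 0.345660 = 1.571777 / 0.345660 = 4.547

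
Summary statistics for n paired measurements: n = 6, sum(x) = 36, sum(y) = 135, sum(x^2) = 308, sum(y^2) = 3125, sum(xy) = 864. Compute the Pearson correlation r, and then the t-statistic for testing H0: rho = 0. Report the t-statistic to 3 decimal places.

S_xy = nΣxy − ΣxΣy = 6·864 − 36·135 = 5184 − 4860 = 324
S_xx = nΣx² − (Σx)² = 6·308 − 36² = 1848 − 1296 = 552
S_yy = nΣy² − (Σy)² = 6·3125 − 135² = 18750 − 18225 = 525
r = S_xy / √(S_xx·S_yy) = 324 / √(552·525) = 324 / √289800 = 324 / 538.3308 = 0.6019
t = r·√(n−2)/√(1−r²) = 0.6019·√4 / √(1−0.362284) = 1.203800 / 0.798571 = 1.507

1.507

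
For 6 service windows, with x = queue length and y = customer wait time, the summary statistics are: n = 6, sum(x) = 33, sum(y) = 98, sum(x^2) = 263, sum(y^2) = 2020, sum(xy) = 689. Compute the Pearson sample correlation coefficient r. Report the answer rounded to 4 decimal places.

0.8114

S_xy = nΣxy − ΣxΣy = 6·689 − 33·98 = 4134 − 3234 = 900
S_xx = nΣx² − (Σx)² = 6·263 − 33² = 1578 − 1089 = 489
S_yy = nΣy² − (Σy)² = 6·2020 − 98² = 12120 − 9604 = 2516
r = S_xy / √(S_xx·S_yy) = 900 / √(489·2516) = 900 / √1230324 = 900 / 1109.1997 = 0.8114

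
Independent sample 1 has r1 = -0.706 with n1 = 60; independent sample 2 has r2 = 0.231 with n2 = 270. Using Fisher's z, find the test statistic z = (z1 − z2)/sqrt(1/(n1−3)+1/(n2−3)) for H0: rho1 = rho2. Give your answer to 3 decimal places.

-7.638

z1 = atanh(-0.706) = -0.879163,  z2 = atanh(0.231) = 0.235246
SE = √(1/(n1−3) + 1/(n2−3)) = √(1/57 + 1/267) = √(0.0175439 + 0.0037453) = √0.0212892 = 0.145908
z = (z1 − z2)/SE = (-0.879163 − 0.235246) / 0.145908 = -1.114409 / 0.145908 = -7.638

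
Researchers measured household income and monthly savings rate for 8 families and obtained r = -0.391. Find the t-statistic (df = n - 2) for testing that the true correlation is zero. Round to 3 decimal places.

-1.041

t = r·√(n−2) / √(1−r²) with r = -0.391, n = 8
  = -0.391·√6 / √(1 − 0.152881)
  = -0.391·2.449490 / 0.920391
  = -0.957751 / 0.920391 = -1.041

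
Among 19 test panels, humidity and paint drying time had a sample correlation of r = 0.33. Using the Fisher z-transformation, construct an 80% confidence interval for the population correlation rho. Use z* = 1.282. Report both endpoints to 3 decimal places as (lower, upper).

Fisher z: z_r = atanh(r) = ½·ln((1+0.33)/(1−0.33)) = 0.342828
SE(z) = 1/√(n−3) = 1/√16 = 0.250000
80% ⇒ z* = 1.282; margin = 1.282·0.250000 = 0.320500
CI on z-scale: (0.022328, 0.663328)
Back-transform: tanh(0.022328) = 0.022324, tanh(0.663328) = 0.580574

(0.022, 0.581)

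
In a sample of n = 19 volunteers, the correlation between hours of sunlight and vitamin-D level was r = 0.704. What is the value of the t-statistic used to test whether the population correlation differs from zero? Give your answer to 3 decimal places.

1 − r² = 1 − 0.495616 = 0.504384;  √(1−r²) = 0.710200
√(n−2) = √17 = 4.123106
t = r·√(n−2)/√(1−r²) = 0.704 · 4.123106 / 0.710200 = 4.087

4.087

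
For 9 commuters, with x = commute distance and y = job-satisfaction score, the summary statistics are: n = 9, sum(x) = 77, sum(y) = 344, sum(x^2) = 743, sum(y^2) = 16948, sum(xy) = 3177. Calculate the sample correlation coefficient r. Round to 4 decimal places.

0.4135

S_xy = nΣxy − ΣxΣy = 9·3177 − 77·344 = 28593 − 26488 = 2105
S_xx = nΣx² − (Σx)² = 9·743 − 77² = 6687 − 5929 = 758
S_yy = nΣy² − (Σy)² = 9·16948 − 344² = 152532 − 118336 = 34196
r = S_xy / √(S_xx·S_yy) = 2105 / √(758·34196) = 2105 / √25920568 = 2105 / 5091.2246 = 0.4135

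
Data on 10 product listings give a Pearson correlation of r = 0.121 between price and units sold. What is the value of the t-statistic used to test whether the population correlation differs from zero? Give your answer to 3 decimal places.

0.345

t = r·√(n−2) / √(1−r²) with r = 0.121, n = 10
  = 0.121·√8 / √(1 − 0.014641)
  = 0.121·2.828427 / 0.992653
  = 0.342240 / 0.992653 = 0.345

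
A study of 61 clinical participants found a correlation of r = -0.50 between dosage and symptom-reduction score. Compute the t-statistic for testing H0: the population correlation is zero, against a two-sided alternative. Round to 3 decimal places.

-4.435

1 − r² = 1 − 0.2500 = 0.7500;  √(1−r²) = 0.866025
√(n−2) = √59 = 7.681146
t = r·√(n−2)/√(1−r²) = -0.50 · 7.681146 / 0.866025 = -4.435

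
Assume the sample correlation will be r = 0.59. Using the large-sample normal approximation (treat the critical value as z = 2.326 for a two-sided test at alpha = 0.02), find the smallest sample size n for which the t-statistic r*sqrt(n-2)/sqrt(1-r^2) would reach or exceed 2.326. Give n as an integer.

13

r√(n−2)/√(1−r²) ≥ 2.326  ⇔  n−2 ≥ (2.326)²·(1−r²)/r²
(1−r²)/r² = (1−0.3481)/0.3481 = 1.8727
n ≥ 2 + 5.410276·1.8727 = 2 + 10.1318 = 12.1318
⌈12.1318⌉ = 13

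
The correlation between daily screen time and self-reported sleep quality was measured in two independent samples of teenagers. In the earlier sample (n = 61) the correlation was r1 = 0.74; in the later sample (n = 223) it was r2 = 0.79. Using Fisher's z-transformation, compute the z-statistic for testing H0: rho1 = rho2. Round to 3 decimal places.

-0.819

Fisher z-transforms: z1 = atanh(0.74) = 0.950479, z2 = atanh(0.79) = 1.071432; difference d = -0.120953
Var(d) = 1/58 + 1/220 = 0.0172414 + 0.0045455 = 0.0217869
z = d/√Var(d) = -0.120953 / √0.0217869 = -0.120953 / 0.147604 = -0.819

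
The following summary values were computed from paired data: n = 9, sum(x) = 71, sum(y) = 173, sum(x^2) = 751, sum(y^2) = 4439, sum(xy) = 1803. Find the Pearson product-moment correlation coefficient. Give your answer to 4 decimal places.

0.9505

Numerator: nΣxy − (Σx)(Σy) = 9·1803 − (71)(173) = 3944
Denominator: √[(nΣx²−(Σx)²)(nΣy²−(Σy)²)]
  nΣx²−(Σx)² = 9·751 − 5041 = 1718;  nΣy²−(Σy)² = 9·4439 − 29929 = 10022
  √(1718·10022) = √17217796 = 4149.4332
r = 3944 / 4149.4332 = 0.9505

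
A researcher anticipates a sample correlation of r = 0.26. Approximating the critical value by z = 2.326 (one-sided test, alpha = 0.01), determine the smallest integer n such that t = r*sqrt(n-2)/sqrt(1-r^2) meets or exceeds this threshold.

Need r·√(n−2)/√(1−r²) ≥ 2.326
√(n−2) ≥ 2.326·√(1−0.0676) / 0.26 = 2.326·0.965609 / 0.26 = 8.6385
n−2 ≥ 74.6237  ⇒  n ≥ 76.6237
Smallest integer n = 77

77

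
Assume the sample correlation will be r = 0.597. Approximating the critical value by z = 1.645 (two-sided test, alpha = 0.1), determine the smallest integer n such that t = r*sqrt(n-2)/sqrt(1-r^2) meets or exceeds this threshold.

7

r√(n−2)/√(1−r²) ≥ 1.645  ⇔  n−2 ≥ (1.645)²·(1−r²)/r²
(1−r²)/r² = (1−0.356409)/0.356409 = 1.8058
n ≥ 2 + 2.706025·1.8058 = 2 + 4.8865 = 6.8865
⌈6.8865⌉ = 7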